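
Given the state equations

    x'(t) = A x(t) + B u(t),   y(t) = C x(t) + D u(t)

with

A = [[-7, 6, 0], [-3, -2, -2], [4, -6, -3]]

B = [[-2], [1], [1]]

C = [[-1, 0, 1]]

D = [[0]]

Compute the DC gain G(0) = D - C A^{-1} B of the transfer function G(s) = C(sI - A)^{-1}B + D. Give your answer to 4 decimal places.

G(0) = C(-A)^{-1}B + D = -C A^{-1} B + D.
det A = -60, so A^{-1} = (1/-60)·adj(A) = [[1/10, -3/10, 1/5], [17/60, -7/20, 7/30], [-13/30, 3/10, -8/15]]
A^{-1} B = [-3/10, -41/60, 19/30]^T
C A^{-1} B = 14/15
G(0) = D - C A^{-1} B = 0 - (14/15) = -14/15 ≈ -0.9333

-0.9333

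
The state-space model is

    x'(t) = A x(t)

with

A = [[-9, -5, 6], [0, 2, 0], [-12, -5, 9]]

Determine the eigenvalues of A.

-3, 2, 3

det(sI - A) = s^3 - (tr A)s^2 + (M11 + M22 + M33)s - det A, where Mii is the 2×2 principal minor of A obtained by deleting row i and column i.
tr A = (-9) + 2 + 9 = 2; M11 = 2·9 - 0·(-5) = 18 - 0 = 18; M22 = (-9)·9 - 6·(-12) = -81 - (-72) = -9; M33 = (-9)·2 - (-5)·0 = -18 - 0 = -18; sum of minors = -9.
det A = (-9)·(2·9 - 0·(-5)) - (-5)·(0·9 - 0·(-12)) + 6·(0·(-5) - 2·(-12)) = (-9)·18 - (-5)·0 + 6·24 = -18.
So p(s) = det(sI - A) = s^3 - 2s^2 - 9s + 18.
Rational-root test: any integer root divides 18. Testing small divisors, s = 2 works: p(2) = 8 + (-8) + (-18) + 18 = 0, so (s - 2) is a factor.
Dividing, p(s) = (s - 2)(s^2 - 9).
Factor s^2 - 9: two numbers with sum 0 and product -9 are 3 and -3, so s^2 - 9 = (s - 3)(s + 3).
Hence p(s) = (s - 3) (s - 2) (s + 3), with roots -3, 2, 3.
At least one eigenvalue has non-negative real part, so the system is not asymptotically stable.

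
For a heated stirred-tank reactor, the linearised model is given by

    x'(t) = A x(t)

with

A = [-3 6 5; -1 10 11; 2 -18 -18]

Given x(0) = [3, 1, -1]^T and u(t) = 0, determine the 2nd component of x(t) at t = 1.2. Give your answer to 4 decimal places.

det(sI - A) = s^3 - (tr A)s^2 + (M11 + M22 + M33)s - det A, where Mii is the 2×2 principal minor of A obtained by deleting row i and column i.
tr A = (-3) + 10 + (-18) = -11; M11 = 10·(-18) - 11·(-18) = -180 - (-198) = 18; M22 = (-3)·(-18) - 5·2 = 54 - 10 = 44; M33 = (-3)·10 - 6·(-1) = -30 - (-6) = -24; sum of minors = 38.
det A = (-3)·(10·(-18) - 11·(-18)) - 6·((-1)·(-18) - 11·2) + 5·((-1)·(-18) - 10·2) = (-3)·18 - 6·(-4) + 5·(-2) = -40.
So p(s) = det(sI - A) = s^3 + 11s^2 + 38s + 40.
Rational-root test: any integer root divides 40. Testing small divisors, s = -2 works: p(-2) = -8 + 44 + (-76) + 40 = 0, so (s + 2) is a factor.
Dividing, p(s) = (s + 2)(s^2 + 9s + 20).
Factor s^2 + 9s + 20: two numbers with sum -9 and product 20 are -4 and -5, so s^2 + 9s + 20 = (s + 4)(s + 5).
Hence p(s) = (s + 2) (s + 4) (s + 5), with roots -5, -4, -2.
The eigenvalues -5, -4, -2 are distinct and real, so A is diagonalisable and x(t) = e^{At} x(0) = V diag(e^{λ_i t}) V^{-1} x(0), where the columns of V are the eigenvectors.
λ = -5: A - (-5)I = [[2, 6, 5], [-1, 15, 11], [2, -18, -13]]. v must be orthogonal to every row; (row 1) × (row 2) = [-9, -27, 36], so take v_1 = [1, 3, -4]^T.
λ = -4: A - (-4)I = [[1, 6, 5], [-1, 14, 11], [2, -18, -14]]. v must be orthogonal to every row; (row 1) × (row 2) = [-4, -16, 20], so take v_2 = [-1, -4, 5]^T.
λ = -2: A - (-2)I = [[-1, 6, 5], [-1, 12, 11], [2, -18, -16]]. v must be orthogonal to every row; (row 1) × (row 2) = [6, 6, -6], so take v_3 = [1, 1, -1]^T.
V = [v_1 v_2 v_3] = [[1, -1, 1], [3, -4, 1], [-4, 5, -1]] has det V = -1, so V^{-1} = adj(V)/det V = [[1, -4, -3], [1, -3, -2], [1, 1, 1]].
Modal coordinates z(0) = V^{-1} x(0): 1·3 + (-4)·1 + (-3)·(-1) = 2; 1·3 + (-3)·1 + (-2)·(-1) = 2; 1·3 + 1·1 + 1·(-1) = 3; so z(0) = [2, 2, 3]^T.
x_2(t) = Σ_i (v_i)_2 · z_i(0) · e^{λ_i t} (row 2 of V times the modal terms).
x_2(1.2) = 3·2·e^{-5·1.2} + (-4)·2·e^{-4·1.2} + 1·3·e^{-2·1.2} = 6·0.002479 + (-8)·0.008230 + 3·0.090718 = 0.2212.

0.2212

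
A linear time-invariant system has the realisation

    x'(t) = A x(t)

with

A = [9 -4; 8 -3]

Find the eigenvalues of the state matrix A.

det(sI - A) = s^2 - (tr A)s + det A, with tr A = 9 + (-3) = 6 and det A = 9·(-3) - (-4)·8 = -27 - (-32) = 5.
So p(s) = det(sI - A) = s^2 - 6s + 5.
Factor s^2 - 6s + 5: two numbers with sum 6 and product 5 are 5 and 1, so s^2 - 6s + 5 = (s - 5)(s - 1).
Hence p(s) = (s - 5) (s - 1), with roots 1, 5.
At least one eigenvalue has non-negative real part, so the system is not asymptotically stable.

1, 5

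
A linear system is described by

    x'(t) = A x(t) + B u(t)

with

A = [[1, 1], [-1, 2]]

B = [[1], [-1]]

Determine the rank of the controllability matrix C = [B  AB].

2

AB = [[0], [-3]]
Controllability matrix C = [B  AB] = [[1, 0], [-1, -3]]
det(C) = 1·(-3) - 0·(-1) = -3 - 0 = -3 ≠ 0, so rank(C) = 2.
rank(C) = 2 = n, so the pair (A, B) is completely controllable.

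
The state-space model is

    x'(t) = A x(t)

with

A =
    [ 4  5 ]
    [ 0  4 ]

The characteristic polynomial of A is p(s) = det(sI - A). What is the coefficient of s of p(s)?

-8

For a 2×2 matrix, det(sI - A) = s^2 - (tr A)s + det A.
tr A = 8, det A = 16.
So p(s) = s^2 - 8s + 16.
The coefficient of s is -8.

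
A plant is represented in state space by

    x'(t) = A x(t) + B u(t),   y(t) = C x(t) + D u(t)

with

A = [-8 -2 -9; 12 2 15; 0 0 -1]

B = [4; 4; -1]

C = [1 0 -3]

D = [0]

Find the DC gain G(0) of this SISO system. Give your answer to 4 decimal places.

G(0) = C(-A)^{-1}B + D = -C A^{-1} B + D.
det A = -8, so A^{-1} = (1/-8)·adj(A) = [[1/4, 1/4, 3/2], [-3/2, -1, -3/2], [0, 0, -1]]
A^{-1} B = [1/2, -17/2, 1]^T
C A^{-1} B = -5/2
G(0) = D - C A^{-1} B = 0 - (-5/2) = 5/2 ≈ 2.5000

2.5000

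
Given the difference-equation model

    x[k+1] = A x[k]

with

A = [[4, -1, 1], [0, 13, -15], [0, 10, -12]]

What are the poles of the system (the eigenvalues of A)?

det(zI - A) = z^3 - (tr A)z^2 + (M11 + M22 + M33)z - det A, where Mii is the 2×2 principal minor of A obtained by deleting row i and column i.
tr A = 4 + 13 + (-12) = 5; M11 = 13·(-12) - (-15)·10 = -156 - (-150) = -6; M22 = 4·(-12) - 1·0 = -48 - 0 = -48; M33 = 4·13 - (-1)·0 = 52 - 0 = 52; sum of minors = -2.
det A = 4·(13·(-12) - (-15)·10) - (-1)·(0·(-12) - (-15)·0) + 1·(0·10 - 13·0) = 4·(-6) - (-1)·0 + 1·0 = -24.
So p(z) = det(zI - A) = z^3 - 5z^2 - 2z + 24.
Rational-root test: any integer root divides 24. Testing small divisors, z = -2 works: p(-2) = -8 + (-20) + 4 + 24 = 0, so (z + 2) is a factor.
Dividing, p(z) = (z + 2)(z^2 - 7z + 12).
Factor z^2 - 7z + 12: two numbers with sum 7 and product 12 are 4 and 3, so z^2 - 7z + 12 = (z - 4)(z - 3).
Hence p(z) = (z - 4) (z - 3) (z + 2), with roots -2, 3, 4.

-2, 3, 4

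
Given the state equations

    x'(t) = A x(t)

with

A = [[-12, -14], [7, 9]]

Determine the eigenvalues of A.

-5, 2

det(sI - A) = s^2 - (tr A)s + det A, with tr A = (-12) + 9 = -3 and det A = (-12)·9 - (-14)·7 = -108 - (-98) = -10.
So p(s) = det(sI - A) = s^2 + 3s - 10.
Factor s^2 + 3s - 10: two numbers with sum -3 and product -10 are 2 and -5, so s^2 + 3s - 10 = (s - 2)(s + 5).
Hence p(s) = (s - 2) (s + 5), with roots -5, 2.
At least one eigenvalue has non-negative real part, so the system is not asymptotically stable.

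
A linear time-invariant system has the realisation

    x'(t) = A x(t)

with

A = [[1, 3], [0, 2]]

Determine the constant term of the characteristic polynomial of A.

For a 2×2 matrix, det(sI - A) = s^2 - (tr A)s + det A.
tr A = 3, det A = 2.
So p(s) = s^2 - 3s + 2.
The constant term is 2.

2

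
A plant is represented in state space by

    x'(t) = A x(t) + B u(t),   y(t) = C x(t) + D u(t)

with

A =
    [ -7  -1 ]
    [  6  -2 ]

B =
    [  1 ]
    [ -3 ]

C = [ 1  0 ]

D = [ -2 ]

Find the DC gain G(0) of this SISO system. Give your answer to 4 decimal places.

G(0) = C(-A)^{-1}B + D = -C A^{-1} B + D.
det A = 20, so A^{-1} = (1/20)·adj(A) = [[-1/10, 1/20], [-3/10, -7/20]]
A^{-1} B = [-1/4, 3/4]^T
C A^{-1} B = -1/4
G(0) = D - C A^{-1} B = -2 - (-1/4) = -7/4 ≈ -1.7500

-1.7500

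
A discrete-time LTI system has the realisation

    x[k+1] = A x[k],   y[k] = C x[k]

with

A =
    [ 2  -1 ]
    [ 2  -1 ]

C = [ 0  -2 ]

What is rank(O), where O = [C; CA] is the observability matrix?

CA = [[-4, 2]]
Observability matrix O = [C; CA] = [[0, -2], [-4, 2]]
det(O) = 0·2 - (-2)·(-4) = 0 - 8 = -8 ≠ 0, so rank(O) = 2.
rank(O) = 2 = n, so the pair (A, C) is completely observable.

2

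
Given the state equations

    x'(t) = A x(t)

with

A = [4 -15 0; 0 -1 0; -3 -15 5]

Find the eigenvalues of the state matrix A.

det(sI - A) = s^3 - (tr A)s^2 + (M11 + M22 + M33)s - det A, where Mii is the 2×2 principal minor of A obtained by deleting row i and column i.
tr A = 4 + (-1) + 5 = 8; M11 = (-1)·5 - 0·(-15) = -5 - 0 = -5; M22 = 4·5 - 0·(-3) = 20 - 0 = 20; M33 = 4·(-1) - (-15)·0 = -4 - 0 = -4; sum of minors = 11.
det A = 4·((-1)·5 - 0·(-15)) - (-15)·(0·5 - 0·(-3)) + 0·(0·(-15) - (-1)·(-3)) = 4·(-5) - (-15)·0 + 0·(-3) = -20.
So p(s) = det(sI - A) = s^3 - 8s^2 + 11s + 20.
Rational-root test: any integer root divides 20. Testing small divisors, s = -1 works: p(-1) = -1 + (-8) + (-11) + 20 = 0, so (s + 1) is a factor.
Dividing, p(s) = (s + 1)(s^2 - 9s + 20).
Factor s^2 - 9s + 20: two numbers with sum 9 and product 20 are 5 and 4, so s^2 - 9s + 20 = (s - 5)(s - 4).
Hence p(s) = (s - 5) (s - 4) (s + 1), with roots -1, 4, 5.
At least one eigenvalue has non-negative real part, so the system is not asymptotically stable.

-1, 4, 5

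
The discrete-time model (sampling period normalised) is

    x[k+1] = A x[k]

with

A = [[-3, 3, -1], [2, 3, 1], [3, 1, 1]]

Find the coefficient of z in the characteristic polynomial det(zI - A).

Expand det(zI - A) for the 3×3 matrix.
p(z) = z^3 - z^2 - 13z - 4.
(Check: constant term = det(-A) = (-1)^3 det A = -4; coefficient of z^2 = -tr A = -1.)
The coefficient of z is -13.

-13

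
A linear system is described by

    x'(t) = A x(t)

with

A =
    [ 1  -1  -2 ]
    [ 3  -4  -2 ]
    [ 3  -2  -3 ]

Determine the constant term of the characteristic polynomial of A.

Expand det(sI - A) for the 3×3 matrix.
p(s) = s^3 + 6s^2 + 10s + 7.
(Check: constant term = det(-A) = (-1)^3 det A = 7; coefficient of s^2 = -tr A = 6.)
The constant term is 7.

7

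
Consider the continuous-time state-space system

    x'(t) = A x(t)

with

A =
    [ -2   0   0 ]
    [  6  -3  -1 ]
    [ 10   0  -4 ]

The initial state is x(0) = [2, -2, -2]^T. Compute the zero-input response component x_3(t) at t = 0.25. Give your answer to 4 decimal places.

det(sI - A) = s^3 - (tr A)s^2 + (M11 + M22 + M33)s - det A, where Mii is the 2×2 principal minor of A obtained by deleting row i and column i.
tr A = (-2) + (-3) + (-4) = -9; M11 = (-3)·(-4) - (-1)·0 = 12 - 0 = 12; M22 = (-2)·(-4) - 0·10 = 8 - 0 = 8; M33 = (-2)·(-3) - 0·6 = 6 - 0 = 6; sum of minors = 26.
det A = (-2)·((-3)·(-4) - (-1)·0) - 0·(6·(-4) - (-1)·10) + 0·(6·0 - (-3)·10) = (-2)·12 - 0·(-14) + 0·30 = -24.
So p(s) = det(sI - A) = s^3 + 9s^2 + 26s + 24.
Rational-root test: any integer root divides 24. Testing small divisors, s = -2 works: p(-2) = -8 + 36 + (-52) + 24 = 0, so (s + 2) is a factor.
Dividing, p(s) = (s + 2)(s^2 + 7s + 12).
Factor s^2 + 7s + 12: two numbers with sum -7 and product 12 are -3 and -4, so s^2 + 7s + 12 = (s + 3)(s + 4).
Hence p(s) = (s + 2) (s + 3) (s + 4), with roots -4, -3, -2.
The eigenvalues -4, -3, -2 are distinct and real, so A is diagonalisable and x(t) = e^{At} x(0) = V diag(e^{λ_i t}) V^{-1} x(0), where the columns of V are the eigenvectors.
λ = -4: A - (-4)I = [[2, 0, 0], [6, 1, -1], [10, 0, 0]]. v must be orthogonal to every row; (row 1) × (row 2) = [0, 2, 2], so take v_1 = [0, 1, 1]^T.
λ = -3: A - (-3)I = [[1, 0, 0], [6, 0, -1], [10, 0, -1]]. v must be orthogonal to every row; (row 1) × (row 2) = [0, 1, 0], so take v_2 = [0, 1, 0]^T.
λ = -2: A - (-2)I = [[0, 0, 0], [6, -1, -1], [10, 0, -2]]. v must be orthogonal to every row; (row 2) × (row 3) = [2, 2, 10], so take v_3 = [1, 1, 5]^T.
V = [v_1 v_2 v_3] = [[0, 0, 1], [1, 1, 1], [1, 0, 5]] has det V = -1, so V^{-1} = adj(V)/det V = [[-5, 0, 1], [4, 1, -1], [1, 0, 0]].
Modal coordinates z(0) = V^{-1} x(0): (-5)·2 + 0·(-2) + 1·(-2) = -12; 4·2 + 1·(-2) + (-1)·(-2) = 8; 1·2 + 0·(-2) + 0·(-2) = 2; so z(0) = [-12, 8, 2]^T.
x_3(t) = Σ_i (v_i)_3 · z_i(0) · e^{λ_i t} (row 3 of V times the modal terms).
x_3(0.25) = 1·(-12)·e^{-4·0.25} + 0·8·e^{-3·0.25} + 5·2·e^{-2·0.25} = (-12)·0.367879 + 0·0.472367 + 10·0.606531 = 1.6508.

1.6508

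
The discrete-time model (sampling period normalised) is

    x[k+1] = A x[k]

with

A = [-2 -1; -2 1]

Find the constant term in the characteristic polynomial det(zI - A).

-4

For a 2×2 matrix, det(zI - A) = z^2 - (tr A)z + det A.
tr A = -1, det A = -4.
So p(z) = z^2 + z - 4.
The constant term is -4.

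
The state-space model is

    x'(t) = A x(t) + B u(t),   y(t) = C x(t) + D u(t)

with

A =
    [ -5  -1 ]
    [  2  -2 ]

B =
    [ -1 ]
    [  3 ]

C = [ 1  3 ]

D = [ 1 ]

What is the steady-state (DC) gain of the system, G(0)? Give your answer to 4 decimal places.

G(0) = C(-A)^{-1}B + D = -C A^{-1} B + D.
det A = 12, so A^{-1} = (1/12)·adj(A) = [[-1/6, 1/12], [-1/6, -5/12]]
A^{-1} B = [5/12, -13/12]^T
C A^{-1} B = -17/6
G(0) = D - C A^{-1} B = 1 - (-17/6) = 23/6 ≈ 3.8333

3.8333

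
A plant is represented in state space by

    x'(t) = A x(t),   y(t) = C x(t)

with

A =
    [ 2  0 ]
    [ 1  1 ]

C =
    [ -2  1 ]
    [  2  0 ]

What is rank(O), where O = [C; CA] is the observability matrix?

2

CA = [[-3, 1], [4, 0]]
Observability matrix O = [C; CA] = [[-2, 1], [2, 0], [-3, 1], [4, 0]]
Take the 2×2 submatrix of O formed by rows 1, 2: [[-2, 1], [2, 0]]. Its determinant is (-2)·0 - 1·2 = 0 - 2 = -2 ≠ 0.
So rank(O) ≥ 2; since O has 2 columns, rank(O) = 2.
rank(O) = 2 = n, so the pair (A, C) is completely observable.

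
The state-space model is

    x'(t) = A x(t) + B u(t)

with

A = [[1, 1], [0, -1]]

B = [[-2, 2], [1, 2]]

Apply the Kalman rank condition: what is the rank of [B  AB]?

2

AB = [[-1, 4], [-1, -2]]
Controllability matrix C = [B  AB] = [[-2, 2, -1, 4], [1, 2, -1, -2]]
Take the 2×2 submatrix of C formed by columns 1, 2: [[-2, 2], [1, 2]]. Its determinant is (-2)·2 - 2·1 = -4 - 2 = -6 ≠ 0.
So rank(C) ≥ 2; since C has 2 rows, rank(C) = 2.
rank(C) = 2 = n, so the pair (A, B) is completely controllable.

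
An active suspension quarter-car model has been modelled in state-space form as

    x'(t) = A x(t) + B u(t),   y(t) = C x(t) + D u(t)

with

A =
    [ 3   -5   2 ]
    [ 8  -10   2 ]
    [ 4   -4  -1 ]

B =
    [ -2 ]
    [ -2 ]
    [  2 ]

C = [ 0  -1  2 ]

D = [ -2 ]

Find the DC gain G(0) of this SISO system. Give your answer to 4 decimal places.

G(0) = C(-A)^{-1}B + D = -C A^{-1} B + D.
det A = -10, so A^{-1} = (1/-10)·adj(A) = [[-9/5, 13/10, -1], [-8/5, 11/10, -1], [-4/5, 4/5, -1]]
A^{-1} B = [-1, -1, -2]^T
C A^{-1} B = -3
G(0) = D - C A^{-1} B = -2 - (-3) = 1

1.0000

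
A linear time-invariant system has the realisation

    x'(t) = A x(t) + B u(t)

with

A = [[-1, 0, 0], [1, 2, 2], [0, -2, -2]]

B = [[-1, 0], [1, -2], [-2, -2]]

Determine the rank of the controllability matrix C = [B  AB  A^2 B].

3

AB = [[1, 0], [-3, -8], [2, 8]]
A^2B = [[-1, 0], [-1, 0], [2, 0]]
Controllability matrix C = [B  AB  A^2B] = [[-1, 0, 1, 0, -1, 0], [1, -2, -3, -8, -1, 0], [-2, -2, 2, 8, 2, 0]]
Take the 3×3 submatrix of C formed by columns 1, 2, 3: [[-1, 0, 1], [1, -2, -3], [-2, -2, 2]]. Its determinant is (-1)·((-2)·2 - (-3)·(-2)) - 0·(1·2 - (-3)·(-2)) + 1·(1·(-2) - (-2)·(-2)) = (-1)·(-10) - 0·(-4) + 1·(-6) = 4 ≠ 0.
So rank(C) ≥ 3; since C has 3 rows, rank(C) = 3.
rank(C) = 3 = n, so the pair (A, B) is completely controllable.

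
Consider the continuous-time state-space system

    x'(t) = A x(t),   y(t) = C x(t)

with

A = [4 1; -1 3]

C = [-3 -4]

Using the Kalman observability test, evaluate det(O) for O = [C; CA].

CA = [[-8, -15]]
Observability matrix O = [C; CA] = [[-3, -4], [-8, -15]]
det(O) = (-3)·(-15) - (-4)·(-8) = 45 - 32 = 13
Since det(O) ≠ 0, rank(O) = 2 and the system is completely observable.

13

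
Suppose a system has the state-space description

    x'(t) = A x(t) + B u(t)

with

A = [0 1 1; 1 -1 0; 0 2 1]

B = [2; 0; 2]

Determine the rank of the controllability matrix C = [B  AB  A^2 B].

3

AB = [[2], [2], [2]]
A^2B = [[4], [0], [6]]
Controllability matrix C = [B  AB  A^2B] = [[2, 2, 4], [0, 2, 0], [2, 2, 6]]
det(C) = 2·(2·6 - 0·2) - 2·(0·6 - 0·2) + 4·(0·2 - 2·2) = 2·12 - 2·0 + 4·(-4) = 8 ≠ 0, so rank(C) = 3.
rank(C) = 3 = n, so the pair (A, B) is completely controllable.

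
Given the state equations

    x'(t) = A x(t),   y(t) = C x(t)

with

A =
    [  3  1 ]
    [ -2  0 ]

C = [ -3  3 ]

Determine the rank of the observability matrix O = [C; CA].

CA = [[-15, -3]]
Observability matrix O = [C; CA] = [[-3, 3], [-15, -3]]
det(O) = (-3)·(-3) - 3·(-15) = 9 - (-45) = 54 ≠ 0, so rank(O) = 2.
rank(O) = 2 = n, so the pair (A, C) is completely observable.

2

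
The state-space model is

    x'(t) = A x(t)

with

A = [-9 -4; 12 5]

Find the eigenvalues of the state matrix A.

-3, -1

det(sI - A) = s^2 - (tr A)s + det A, with tr A = (-9) + 5 = -4 and det A = (-9)·5 - (-4)·12 = -45 - (-48) = 3.
So p(s) = det(sI - A) = s^2 + 4s + 3.
Factor s^2 + 4s + 3: two numbers with sum -4 and product 3 are -1 and -3, so s^2 + 4s + 3 = (s + 1)(s + 3).
Hence p(s) = (s + 1) (s + 3), with roots -3, -1.
All eigenvalues have negative real part, so the system is asymptotically stable.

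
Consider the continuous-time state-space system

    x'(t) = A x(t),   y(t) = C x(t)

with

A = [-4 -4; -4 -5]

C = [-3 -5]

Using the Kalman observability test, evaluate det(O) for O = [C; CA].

49

CA = [[32, 37]]
Observability matrix O = [C; CA] = [[-3, -5], [32, 37]]
det(O) = (-3)·37 - (-5)·32 = -111 - (-160) = 49
Since det(O) ≠ 0, rank(O) = 2 and the system is completely observable.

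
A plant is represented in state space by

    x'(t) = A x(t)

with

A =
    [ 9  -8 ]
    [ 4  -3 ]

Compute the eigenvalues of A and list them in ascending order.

1, 5

det(sI - A) = s^2 - (tr A)s + det A, with tr A = 9 + (-3) = 6 and det A = 9·(-3) - (-8)·4 = -27 - (-32) = 5.
So p(s) = det(sI - A) = s^2 - 6s + 5.
Factor s^2 - 6s + 5: two numbers with sum 6 and product 5 are 5 and 1, so s^2 - 6s + 5 = (s - 5)(s - 1).
Hence p(s) = (s - 5) (s - 1), with roots 1, 5.
At least one eigenvalue has non-negative real part, so the system is not asymptotically stable.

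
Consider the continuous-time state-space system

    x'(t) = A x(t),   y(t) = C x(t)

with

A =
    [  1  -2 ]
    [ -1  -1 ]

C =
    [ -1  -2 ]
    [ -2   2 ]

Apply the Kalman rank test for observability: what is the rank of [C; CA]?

CA = [[1, 4], [-4, 2]]
Observability matrix O = [C; CA] = [[-1, -2], [-2, 2], [1, 4], [-4, 2]]
Take the 2×2 submatrix of O formed by rows 1, 2: [[-1, -2], [-2, 2]]. Its determinant is (-1)·2 - (-2)·(-2) = -2 - 4 = -6 ≠ 0.
So rank(O) ≥ 2; since O has 2 columns, rank(O) = 2.
rank(O) = 2 = n, so the pair (A, C) is completely observable.

2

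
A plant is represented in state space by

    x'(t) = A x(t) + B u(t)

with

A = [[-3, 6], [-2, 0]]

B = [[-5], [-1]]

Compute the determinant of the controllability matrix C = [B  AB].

AB = [[9], [10]]
Controllability matrix C = [B  AB] = [[-5, 9], [-1, 10]]
det(C) = (-5)·10 - 9·(-1) = -50 - (-9) = -41
Since det(C) ≠ 0, rank(C) = 2 and the system is completely controllable.

-41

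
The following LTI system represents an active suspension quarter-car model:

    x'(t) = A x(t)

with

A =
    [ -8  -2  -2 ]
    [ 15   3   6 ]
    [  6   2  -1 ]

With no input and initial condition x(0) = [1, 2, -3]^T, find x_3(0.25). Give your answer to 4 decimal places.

det(sI - A) = s^3 - (tr A)s^2 + (M11 + M22 + M33)s - det A, where Mii is the 2×2 principal minor of A obtained by deleting row i and column i.
tr A = (-8) + 3 + (-1) = -6; M11 = 3·(-1) - 6·2 = -3 - 12 = -15; M22 = (-8)·(-1) - (-2)·6 = 8 - (-12) = 20; M33 = (-8)·3 - (-2)·15 = -24 - (-30) = 6; sum of minors = 11.
det A = (-8)·(3·(-1) - 6·2) - (-2)·(15·(-1) - 6·6) + (-2)·(15·2 - 3·6) = (-8)·(-15) - (-2)·(-51) + (-2)·12 = -6.
So p(s) = det(sI - A) = s^3 + 6s^2 + 11s + 6.
Rational-root test: any integer root divides 6. Testing small divisors, s = -1 works: p(-1) = -1 + 6 + (-11) + 6 = 0, so (s + 1) is a factor.
Dividing, p(s) = (s + 1)(s^2 + 5s + 6).
Factor s^2 + 5s + 6: two numbers with sum -5 and product 6 are -2 and -3, so s^2 + 5s + 6 = (s + 2)(s + 3).
Hence p(s) = (s + 1) (s + 2) (s + 3), with roots -3, -2, -1.
The eigenvalues -3, -2, -1 are distinct and real, so A is diagonalisable and x(t) = e^{At} x(0) = V diag(e^{λ_i t}) V^{-1} x(0), where the columns of V are the eigenvectors.
λ = -3: A - (-3)I = [[-5, -2, -2], [15, 6, 6], [6, 2, 2]]. v must be orthogonal to every row; (row 1) × (row 3) = [0, -2, 2], so take v_1 = [0, 1, -1]^T.
λ = -2: A - (-2)I = [[-6, -2, -2], [15, 5, 6], [6, 2, 1]]. v must be orthogonal to every row; (row 1) × (row 2) = [-2, 6, 0], so take v_2 = [1, -3, 0]^T.
λ = -1: A - (-1)I = [[-7, -2, -2], [15, 4, 6], [6, 2, 0]]. v must be orthogonal to every row; (row 1) × (row 2) = [-4, 12, 2], so take v_3 = [-2, 6, 1]^T.
V = [v_1 v_2 v_3] = [[0, 1, -2], [1, -3, 6], [-1, 0, 1]] has det V = -1, so V^{-1} = adj(V)/det V = [[3, 1, 0], [7, 2, 2], [3, 1, 1]].
Modal coordinates z(0) = V^{-1} x(0): 3·1 + 1·2 + 0·(-3) = 5; 7·1 + 2·2 + 2·(-3) = 5; 3·1 + 1·2 + 1·(-3) = 2; so z(0) = [5, 5, 2]^T.
x_3(t) = Σ_i (v_i)_3 · z_i(0) · e^{λ_i t} (row 3 of V times the modal terms).
x_3(0.25) = (-1)·5·e^{-3·0.25} + 0·5·e^{-2·0.25} + 1·2·e^{-1·0.25} = (-5)·0.472367 + 0·0.606531 + 2·0.778801 = -0.8042.

-0.8042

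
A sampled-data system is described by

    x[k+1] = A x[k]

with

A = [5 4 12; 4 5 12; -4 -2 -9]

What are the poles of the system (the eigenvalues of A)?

-3, 1, 3

det(zI - A) = z^3 - (tr A)z^2 + (M11 + M22 + M33)z - det A, where Mii is the 2×2 principal minor of A obtained by deleting row i and column i.
tr A = 5 + 5 + (-9) = 1; M11 = 5·(-9) - 12·(-2) = -45 - (-24) = -21; M22 = 5·(-9) - 12·(-4) = -45 - (-48) = 3; M33 = 5·5 - 4·4 = 25 - 16 = 9; sum of minors = -9.
det A = 5·(5·(-9) - 12·(-2)) - 4·(4·(-9) - 12·(-4)) + 12·(4·(-2) - 5·(-4)) = 5·(-21) - 4·12 + 12·12 = -9.
So p(z) = det(zI - A) = z^3 - z^2 - 9z + 9.
Rational-root test: any integer root divides 9. Testing small divisors, z = 1 works: p(1) = 1 + (-1) + (-9) + 9 = 0, so (z - 1) is a factor.
Dividing, p(z) = (z - 1)(z^2 - 9).
Factor z^2 - 9: two numbers with sum 0 and product -9 are 3 and -3, so z^2 - 9 = (z - 3)(z + 3).
Hence p(z) = (z - 3) (z - 1) (z + 3), with roots -3, 1, 3.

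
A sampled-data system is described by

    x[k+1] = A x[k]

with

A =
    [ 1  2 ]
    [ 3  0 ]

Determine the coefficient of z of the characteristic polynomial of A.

-1

For a 2×2 matrix, det(zI - A) = z^2 - (tr A)z + det A.
tr A = 1, det A = -6.
So p(z) = z^2 - z - 6.
The coefficient of z is -1.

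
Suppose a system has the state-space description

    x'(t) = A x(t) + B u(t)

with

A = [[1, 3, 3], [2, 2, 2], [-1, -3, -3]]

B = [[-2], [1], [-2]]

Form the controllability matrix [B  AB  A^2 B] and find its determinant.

-48

AB = [[-5], [-6], [5]]
A^2B = [[-8], [-12], [8]]
Controllability matrix C = [B  AB  A^2B] = [[-2, -5, -8], [1, -6, -12], [-2, 5, 8]]
Expanding along the first row, det(C) = (-2)·((-6)·8 - (-12)·5) - (-5)·(1·8 - (-12)·(-2)) + (-8)·(1·5 - (-6)·(-2)) = (-2)·12 - (-5)·(-16) + (-8)·(-7) = -48
Since det(C) ≠ 0, rank(C) = 3 and the system is completely controllable.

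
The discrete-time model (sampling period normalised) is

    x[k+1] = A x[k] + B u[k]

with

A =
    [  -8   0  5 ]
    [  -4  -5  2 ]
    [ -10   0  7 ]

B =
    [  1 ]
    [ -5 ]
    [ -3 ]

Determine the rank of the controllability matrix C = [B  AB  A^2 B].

AB = [[-23], [15], [-31]]
A^2B = [[29], [-45], [13]]
Controllability matrix C = [B  AB  A^2B] = [[1, -23, 29], [-5, 15, -45], [-3, -31, 13]]
The rows r1, r2, r3 of C are linearly dependent: -2·r1 - r2 + r3 = 0 (check each entry), so rank(C) ≤ 2.
The 2×2 minor from rows 1, 2, columns 1, 2 is 1·15 - (-23)·(-5) = 15 - 115 = -100 ≠ 0, so rank(C) = 2.
rank(C) = 2 < n = 3, so the pair (A, B) is not completely controllable.

2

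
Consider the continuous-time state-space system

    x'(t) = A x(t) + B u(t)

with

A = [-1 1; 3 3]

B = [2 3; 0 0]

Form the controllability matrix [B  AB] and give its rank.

AB = [[-2, -3], [6, 9]]
Controllability matrix C = [B  AB] = [[2, 3, -2, -3], [0, 0, 6, 9]]
Take the 2×2 submatrix of C formed by columns 1, 3: [[2, -2], [0, 6]]. Its determinant is 2·6 - (-2)·0 = 12 - 0 = 12 ≠ 0.
So rank(C) ≥ 2; since C has 2 rows, rank(C) = 2.
rank(C) = 2 = n, so the pair (A, B) is completely controllable.

2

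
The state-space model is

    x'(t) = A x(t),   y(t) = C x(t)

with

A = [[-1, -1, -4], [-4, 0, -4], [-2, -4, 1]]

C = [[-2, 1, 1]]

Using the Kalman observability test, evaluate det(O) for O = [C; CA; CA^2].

150

CA = [[-4, -2, 5]]
CA^2 = [[2, -16, 29]]
Observability matrix O = [C; CA; CA^2] = [[-2, 1, 1], [-4, -2, 5], [2, -16, 29]]
Expanding along the first row, det(O) = (-2)·((-2)·29 - 5·(-16)) - 1·((-4)·29 - 5·2) + 1·((-4)·(-16) - (-2)·2) = (-2)·22 - 1·(-126) + 1·68 = 150
Since det(O) ≠ 0, rank(O) = 3 and the system is completely observable.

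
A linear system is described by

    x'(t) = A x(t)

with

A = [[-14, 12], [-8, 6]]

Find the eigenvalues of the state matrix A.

-6, -2

det(sI - A) = s^2 - (tr A)s + det A, with tr A = (-14) + 6 = -8 and det A = (-14)·6 - 12·(-8) = -84 - (-96) = 12.
So p(s) = det(sI - A) = s^2 + 8s + 12.
Factor s^2 + 8s + 12: two numbers with sum -8 and product 12 are -2 and -6, so s^2 + 8s + 12 = (s + 2)(s + 6).
Hence p(s) = (s + 2) (s + 6), with roots -6, -2.
All eigenvalues have negative real part, so the system is asymptotically stable.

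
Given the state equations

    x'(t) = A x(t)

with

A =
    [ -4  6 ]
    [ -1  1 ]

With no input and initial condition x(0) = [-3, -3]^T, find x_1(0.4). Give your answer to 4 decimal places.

-3.9999

det(sI - A) = s^2 - (tr A)s + det A, with tr A = (-4) + 1 = -3 and det A = (-4)·1 - 6·(-1) = -4 - (-6) = 2.
So p(s) = det(sI - A) = s^2 + 3s + 2.
Factor s^2 + 3s + 2: two numbers with sum -3 and product 2 are -1 and -2, so s^2 + 3s + 2 = (s + 1)(s + 2).
Hence p(s) = (s + 1) (s + 2), with roots -2, -1.
The eigenvalues -2, -1 are distinct and real, so A is diagonalisable and x(t) = e^{At} x(0) = V diag(e^{λ_i t}) V^{-1} x(0), where the columns of V are the eigenvectors.
λ = -2: A - (-2)I = [[-2, 6], [-1, 3]]. Row 1 gives (-2)·v1 + 6·v2 = 0, so take v_1 = [3, 1]^T.
λ = -1: A - (-1)I = [[-3, 6], [-1, 2]]. Row 1 gives (-3)·v1 + 6·v2 = 0, so take v_2 = [2, 1]^T.
V = [v_1 v_2] = [[3, 2], [1, 1]] has det V = 1, so V^{-1} = adj(V)/det V = [[1, -2], [-1, 3]].
Modal coordinates z(0) = V^{-1} x(0): 1·(-3) + (-2)·(-3) = 3; (-1)·(-3) + 3·(-3) = -6; so z(0) = [3, -6]^T.
x_1(t) = Σ_i (v_i)_1 · z_i(0) · e^{λ_i t} (row 1 of V times the modal terms).
x_1(0.4) = 3·3·e^{-2·0.4} + 2·(-6)·e^{-1·0.4} = 9·0.449329 + (-12)·0.670320 = -3.9999.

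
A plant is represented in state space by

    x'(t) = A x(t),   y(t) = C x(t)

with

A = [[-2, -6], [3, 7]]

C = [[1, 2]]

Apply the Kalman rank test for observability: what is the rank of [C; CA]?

CA = [[4, 8]]
Observability matrix O = [C; CA] = [[1, 2], [4, 8]]
Every row of O is a scalar multiple of row 1 = [1, 2] (multipliers 1, 4), so the rows span a one-dimensional space.
O ≠ 0, hence rank(O) = 1.
rank(O) = 1 < n = 2, so the pair (A, C) is not completely observable.

1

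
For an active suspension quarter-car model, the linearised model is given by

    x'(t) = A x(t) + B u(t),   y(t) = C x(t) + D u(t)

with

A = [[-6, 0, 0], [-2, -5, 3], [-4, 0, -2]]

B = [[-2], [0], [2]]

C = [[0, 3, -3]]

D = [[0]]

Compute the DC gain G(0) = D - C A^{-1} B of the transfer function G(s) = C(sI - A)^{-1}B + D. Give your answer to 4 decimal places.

G(0) = C(-A)^{-1}B + D = -C A^{-1} B + D.
det A = -60, so A^{-1} = (1/-60)·adj(A) = [[-1/6, 0, 0], [4/15, -1/5, -3/10], [1/3, 0, -1/2]]
A^{-1} B = [1/3, -17/15, -5/3]^T
C A^{-1} B = 8/5
G(0) = D - C A^{-1} B = 0 - (8/5) = -8/5 ≈ -1.6000

-1.6000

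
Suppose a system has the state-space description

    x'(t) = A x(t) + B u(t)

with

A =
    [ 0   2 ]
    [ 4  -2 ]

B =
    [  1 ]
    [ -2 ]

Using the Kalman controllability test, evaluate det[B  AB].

AB = [[-4], [8]]
Controllability matrix C = [B  AB] = [[1, -4], [-2, 8]]
det(C) = 1·8 - (-4)·(-2) = 8 - 8 = 0
Since det(C) = 0, rank(C) < 2 and the system is not completely controllable.

0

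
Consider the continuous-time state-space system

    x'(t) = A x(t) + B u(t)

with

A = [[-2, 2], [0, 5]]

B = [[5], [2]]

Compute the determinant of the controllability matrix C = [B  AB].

AB = [[-6], [10]]
Controllability matrix C = [B  AB] = [[5, -6], [2, 10]]
det(C) = 5·10 - (-6)·2 = 50 - (-12) = 62
Since det(C) ≠ 0, rank(C) = 2 and the system is completely controllable.

62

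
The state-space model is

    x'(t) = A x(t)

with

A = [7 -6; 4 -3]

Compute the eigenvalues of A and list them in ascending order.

det(sI - A) = s^2 - (tr A)s + det A, with tr A = 7 + (-3) = 4 and det A = 7·(-3) - (-6)·4 = -21 - (-24) = 3.
So p(s) = det(sI - A) = s^2 - 4s + 3.
Factor s^2 - 4s + 3: two numbers with sum 4 and product 3 are 3 and 1, so s^2 - 4s + 3 = (s - 3)(s - 1).
Hence p(s) = (s - 3) (s - 1), with roots 1, 3.
At least one eigenvalue has non-negative real part, so the system is not asymptotically stable.

1, 3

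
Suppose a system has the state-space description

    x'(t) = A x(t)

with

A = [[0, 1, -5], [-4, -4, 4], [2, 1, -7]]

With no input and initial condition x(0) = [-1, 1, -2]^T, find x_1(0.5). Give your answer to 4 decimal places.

det(sI - A) = s^3 - (tr A)s^2 + (M11 + M22 + M33)s - det A, where Mii is the 2×2 principal minor of A obtained by deleting row i and column i.
tr A = 0 + (-4) + (-7) = -11; M11 = (-4)·(-7) - 4·1 = 28 - 4 = 24; M22 = 0·(-7) - (-5)·2 = 0 - (-10) = 10; M33 = 0·(-4) - 1·(-4) = 0 - (-4) = 4; sum of minors = 38.
det A = 0·((-4)·(-7) - 4·1) - 1·((-4)·(-7) - 4·2) + (-5)·((-4)·1 - (-4)·2) = 0·24 - 1·20 + (-5)·4 = -40.
So p(s) = det(sI - A) = s^3 + 11s^2 + 38s + 40.
Rational-root test: any integer root divides 40. Testing small divisors, s = -2 works: p(-2) = -8 + 44 + (-76) + 40 = 0, so (s + 2) is a factor.
Dividing, p(s) = (s + 2)(s^2 + 9s + 20).
Factor s^2 + 9s + 20: two numbers with sum -9 and product 20 are -4 and -5, so s^2 + 9s + 20 = (s + 4)(s + 5).
Hence p(s) = (s + 2) (s + 4) (s + 5), with roots -5, -4, -2.
The eigenvalues -5, -4, -2 are distinct and real, so A is diagonalisable and x(t) = e^{At} x(0) = V diag(e^{λ_i t}) V^{-1} x(0), where the columns of V are the eigenvectors.
λ = -5: A - (-5)I = [[5, 1, -5], [-4, 1, 4], [2, 1, -2]]. v must be orthogonal to every row; (row 1) × (row 2) = [9, 0, 9], so take v_1 = [1, 0, 1]^T.
λ = -4: A - (-4)I = [[4, 1, -5], [-4, 0, 4], [2, 1, -3]]. v must be orthogonal to every row; (row 1) × (row 2) = [4, 4, 4], so take v_2 = [1, 1, 1]^T.
λ = -2: A - (-2)I = [[2, 1, -5], [-4, -2, 4], [2, 1, -5]]. v must be orthogonal to every row; (row 1) × (row 2) = [-6, 12, 0], so take v_3 = [1, -2, 0]^T.
V = [v_1 v_2 v_3] = [[1, 1, 1], [0, 1, -2], [1, 1, 0]] has det V = -1, so V^{-1} = adj(V)/det V = [[-2, -1, 3], [2, 1, -2], [1, 0, -1]].
Modal coordinates z(0) = V^{-1} x(0): (-2)·(-1) + (-1)·1 + 3·(-2) = -5; 2·(-1) + 1·1 + (-2)·(-2) = 3; 1·(-1) + 0·1 + (-1)·(-2) = 1; so z(0) = [-5, 3, 1]^T.
x_1(t) = Σ_i (v_i)_1 · z_i(0) · e^{λ_i t} (row 1 of V times the modal terms).
x_1(0.5) = 1·(-5)·e^{-5·0.5} + 1·3·e^{-4·0.5} + 1·1·e^{-2·0.5} = (-5)·0.082085 + 3·0.135335 + 1·0.367879 = 0.3635.

0.3635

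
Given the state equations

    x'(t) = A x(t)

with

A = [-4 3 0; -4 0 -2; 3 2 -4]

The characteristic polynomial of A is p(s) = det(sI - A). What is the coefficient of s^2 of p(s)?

Expand det(sI - A) for the 3×3 matrix.
p(s) = s^3 + 8s^2 + 32s + 82.
(Check: constant term = det(-A) = (-1)^3 det A = 82; coefficient of s^2 = -tr A = 8.)
The coefficient of s^2 is 8.

8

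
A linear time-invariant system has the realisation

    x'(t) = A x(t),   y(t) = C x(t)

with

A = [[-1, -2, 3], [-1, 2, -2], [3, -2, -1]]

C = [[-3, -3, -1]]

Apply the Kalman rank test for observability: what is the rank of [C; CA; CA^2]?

CA = [[3, 2, -2]]
CA^2 = [[-11, 2, 7]]
Observability matrix O = [C; CA; CA^2] = [[-3, -3, -1], [3, 2, -2], [-11, 2, 7]]
det(O) = (-3)·(2·7 - (-2)·2) - (-3)·(3·7 - (-2)·(-11)) + (-1)·(3·2 - 2·(-11)) = (-3)·18 - (-3)·(-1) + (-1)·28 = -85 ≠ 0, so rank(O) = 3.
rank(O) = 3 = n, so the pair (A, C) is completely observable.

3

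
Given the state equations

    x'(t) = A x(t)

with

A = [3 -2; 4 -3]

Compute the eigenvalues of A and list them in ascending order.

det(sI - A) = s^2 - (tr A)s + det A, with tr A = 3 + (-3) = 0 and det A = 3·(-3) - (-2)·4 = -9 - (-8) = -1.
So p(s) = det(sI - A) = s^2 - 1.
Factor s^2 - 1: two numbers with sum 0 and product -1 are 1 and -1, so s^2 - 1 = (s - 1)(s + 1).
Hence p(s) = (s - 1) (s + 1), with roots -1, 1.
At least one eigenvalue has non-negative real part, so the system is not asymptotically stable.

-1, 1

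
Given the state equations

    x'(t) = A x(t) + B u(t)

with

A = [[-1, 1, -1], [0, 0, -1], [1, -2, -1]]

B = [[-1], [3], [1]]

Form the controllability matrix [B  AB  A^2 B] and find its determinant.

AB = [[3], [-1], [-8]]
A^2B = [[4], [8], [13]]
Controllability matrix C = [B  AB  A^2B] = [[-1, 3, 4], [3, -1, 8], [1, -8, 13]]
Expanding along the first row, det(C) = (-1)·((-1)·13 - 8·(-8)) - 3·(3·13 - 8·1) + 4·(3·(-8) - (-1)·1) = (-1)·51 - 3·31 + 4·(-23) = -236
Since det(C) ≠ 0, rank(C) = 3 and the system is completely controllable.

-236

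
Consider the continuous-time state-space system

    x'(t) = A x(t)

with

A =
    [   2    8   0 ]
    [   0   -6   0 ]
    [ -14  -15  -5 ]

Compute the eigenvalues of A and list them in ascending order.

det(sI - A) = s^3 - (tr A)s^2 + (M11 + M22 + M33)s - det A, where Mii is the 2×2 principal minor of A obtained by deleting row i and column i.
tr A = 2 + (-6) + (-5) = -9; M11 = (-6)·(-5) - 0·(-15) = 30 - 0 = 30; M22 = 2·(-5) - 0·(-14) = -10 - 0 = -10; M33 = 2·(-6) - 8·0 = -12 - 0 = -12; sum of minors = 8.
det A = 2·((-6)·(-5) - 0·(-15)) - 8·(0·(-5) - 0·(-14)) + 0·(0·(-15) - (-6)·(-14)) = 2·30 - 8·0 + 0·(-84) = 60.
So p(s) = det(sI - A) = s^3 + 9s^2 + 8s - 60.
Rational-root test: any integer root divides -60. Testing small divisors, s = 2 works: p(2) = 8 + 36 + 16 + (-60) = 0, so (s - 2) is a factor.
Dividing, p(s) = (s - 2)(s^2 + 11s + 30).
Factor s^2 + 11s + 30: two numbers with sum -11 and product 30 are -5 and -6, so s^2 + 11s + 30 = (s + 5)(s + 6).
Hence p(s) = (s - 2) (s + 5) (s + 6), with roots -6, -5, 2.
At least one eigenvalue has non-negative real part, so the system is not asymptotically stable.

-6, -5, 2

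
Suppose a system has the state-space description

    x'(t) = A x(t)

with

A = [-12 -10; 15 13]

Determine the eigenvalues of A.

det(sI - A) = s^2 - (tr A)s + det A, with tr A = (-12) + 13 = 1 and det A = (-12)·13 - (-10)·15 = -156 - (-150) = -6.
So p(s) = det(sI - A) = s^2 - s - 6.
Factor s^2 - s - 6: two numbers with sum 1 and product -6 are 3 and -2, so s^2 - s - 6 = (s - 3)(s + 2).
Hence p(s) = (s - 3) (s + 2), with roots -2, 3.
At least one eigenvalue has non-negative real part, so the system is not asymptotically stable.

-2, 3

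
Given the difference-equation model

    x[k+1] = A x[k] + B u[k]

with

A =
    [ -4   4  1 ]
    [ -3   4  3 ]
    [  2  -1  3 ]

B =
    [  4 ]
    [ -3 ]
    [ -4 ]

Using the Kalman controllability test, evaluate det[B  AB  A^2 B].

3105

AB = [[-32], [-36], [-1]]
A^2B = [[-17], [-51], [-31]]
Controllability matrix C = [B  AB  A^2B] = [[4, -32, -17], [-3, -36, -51], [-4, -1, -31]]
Expanding along the first row, det(C) = 4·((-36)·(-31) - (-51)·(-1)) - (-32)·((-3)·(-31) - (-51)·(-4)) + (-17)·((-3)·(-1) - (-36)·(-4)) = 4·1065 - (-32)·(-111) + (-17)·(-141) = 3105
Since det(C) ≠ 0, rank(C) = 3 and the system is completely controllable.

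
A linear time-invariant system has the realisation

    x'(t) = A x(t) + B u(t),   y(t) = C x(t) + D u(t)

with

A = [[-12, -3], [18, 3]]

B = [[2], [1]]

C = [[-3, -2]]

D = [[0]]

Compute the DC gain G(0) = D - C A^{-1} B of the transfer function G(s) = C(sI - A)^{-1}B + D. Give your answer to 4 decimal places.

G(0) = C(-A)^{-1}B + D = -C A^{-1} B + D.
det A = 18, so A^{-1} = (1/18)·adj(A) = [[1/6, 1/6], [-1, -2/3]]
A^{-1} B = [1/2, -8/3]^T
C A^{-1} B = 23/6
G(0) = D - C A^{-1} B = 0 - (23/6) = -23/6 ≈ -3.8333

-3.8333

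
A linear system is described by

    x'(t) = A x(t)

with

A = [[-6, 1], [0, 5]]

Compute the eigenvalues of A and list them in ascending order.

det(sI - A) = s^2 - (tr A)s + det A, with tr A = (-6) + 5 = -1 and det A = (-6)·5 - 1·0 = -30 - 0 = -30.
So p(s) = det(sI - A) = s^2 + s - 30.
Factor s^2 + s - 30: two numbers with sum -1 and product -30 are 5 and -6, so s^2 + s - 30 = (s - 5)(s + 6).
Hence p(s) = (s - 5) (s + 6), with roots -6, 5.
At least one eigenvalue has non-negative real part, so the system is not asymptotically stable.

-6, 5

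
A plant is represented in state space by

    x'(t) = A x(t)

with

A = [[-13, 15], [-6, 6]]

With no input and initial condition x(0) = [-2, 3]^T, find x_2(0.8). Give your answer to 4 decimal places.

2.2204

det(sI - A) = s^2 - (tr A)s + det A, with tr A = (-13) + 6 = -7 and det A = (-13)·6 - 15·(-6) = -78 - (-90) = 12.
So p(s) = det(sI - A) = s^2 + 7s + 12.
Factor s^2 + 7s + 12: two numbers with sum -7 and product 12 are -3 and -4, so s^2 + 7s + 12 = (s + 3)(s + 4).
Hence p(s) = (s + 3) (s + 4), with roots -4, -3.
The eigenvalues -4, -3 are distinct and real, so A is diagonalisable and x(t) = e^{At} x(0) = V diag(e^{λ_i t}) V^{-1} x(0), where the columns of V are the eigenvectors.
λ = -4: A - (-4)I = [[-9, 15], [-6, 10]]. Row 1 gives (-9)·v1 + 15·v2 = 0, so take v_1 = [-5, -3]^T.
λ = -3: A - (-3)I = [[-10, 15], [-6, 9]]. Row 1 gives (-10)·v1 + 15·v2 = 0, so take v_2 = [-3, -2]^T.
V = [v_1 v_2] = [[-5, -3], [-3, -2]] has det V = 1, so V^{-1} = adj(V)/det V = [[-2, 3], [3, -5]].
Modal coordinates z(0) = V^{-1} x(0): (-2)·(-2) + 3·3 = 13; 3·(-2) + (-5)·3 = -21; so z(0) = [13, -21]^T.
x_2(t) = Σ_i (v_i)_2 · z_i(0) · e^{λ_i t} (row 2 of V times the modal terms).
x_2(0.8) = (-3)·13·e^{-4·0.8} + (-2)·(-21)·e^{-3·0.8} = (-39)·0.040762 + 42·0.090718 = 2.2204.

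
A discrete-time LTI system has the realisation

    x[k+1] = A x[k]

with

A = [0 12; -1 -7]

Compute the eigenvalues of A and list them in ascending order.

-4, -3

det(zI - A) = z^2 - (tr A)z + det A, with tr A = 0 + (-7) = -7 and det A = 0·(-7) - 12·(-1) = 0 - (-12) = 12.
So p(z) = det(zI - A) = z^2 + 7z + 12.
Factor z^2 + 7z + 12: two numbers with sum -7 and product 12 are -3 and -4, so z^2 + 7z + 12 = (z + 3)(z + 4).
Hence p(z) = (z + 3) (z + 4), with roots -4, -3.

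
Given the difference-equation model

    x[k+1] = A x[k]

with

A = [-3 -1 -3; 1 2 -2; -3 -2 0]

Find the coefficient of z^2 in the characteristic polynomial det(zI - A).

Expand det(zI - A) for the 3×3 matrix.
p(z) = z^3 + z^2 - 18z + 6.
(Check: constant term = det(-A) = (-1)^3 det A = 6; coefficient of z^2 = -tr A = 1.)
The coefficient of z^2 is 1.

1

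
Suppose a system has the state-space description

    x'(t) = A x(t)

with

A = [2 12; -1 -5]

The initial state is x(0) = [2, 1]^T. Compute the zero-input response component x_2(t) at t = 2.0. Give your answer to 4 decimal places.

-0.5668

det(sI - A) = s^2 - (tr A)s + det A, with tr A = 2 + (-5) = -3 and det A = 2·(-5) - 12·(-1) = -10 - (-12) = 2.
So p(s) = det(sI - A) = s^2 + 3s + 2.
Factor s^2 + 3s + 2: two numbers with sum -3 and product 2 are -1 and -2, so s^2 + 3s + 2 = (s + 1)(s + 2).
Hence p(s) = (s + 1) (s + 2), with roots -2, -1.
The eigenvalues -2, -1 are distinct and real, so A is diagonalisable and x(t) = e^{At} x(0) = V diag(e^{λ_i t}) V^{-1} x(0), where the columns of V are the eigenvectors.
λ = -2: A - (-2)I = [[4, 12], [-1, -3]]. Row 1 gives 4·v1 + 12·v2 = 0, so take v_1 = [-3, 1]^T.
λ = -1: A - (-1)I = [[3, 12], [-1, -4]]. Row 1 gives 3·v1 + 12·v2 = 0, so take v_2 = [-4, 1]^T.
V = [v_1 v_2] = [[-3, -4], [1, 1]] has det V = 1, so V^{-1} = adj(V)/det V = [[1, 4], [-1, -3]].
Modal coordinates z(0) = V^{-1} x(0): 1·2 + 4·1 = 6; (-1)·2 + (-3)·1 = -5; so z(0) = [6, -5]^T.
x_2(t) = Σ_i (v_i)_2 · z_i(0) · e^{λ_i t} (row 2 of V times the modal terms).
x_2(2.0) = 1·6·e^{-2·2.0} + 1·(-5)·e^{-1·2.0} = 6·0.018316 + (-5)·0.135335 = -0.5668.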